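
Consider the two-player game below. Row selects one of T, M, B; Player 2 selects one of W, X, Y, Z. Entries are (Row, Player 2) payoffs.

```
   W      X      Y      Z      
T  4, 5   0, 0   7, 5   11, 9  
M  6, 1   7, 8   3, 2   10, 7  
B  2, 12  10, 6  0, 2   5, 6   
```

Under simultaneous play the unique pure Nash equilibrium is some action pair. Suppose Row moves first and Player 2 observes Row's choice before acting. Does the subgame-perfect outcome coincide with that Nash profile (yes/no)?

yes

Solve by backward induction (Row leads).
- T → Player 2 plays Z (best of 5, 0, 5, 9); Row gets 11.
- M → Player 2 plays X (best of 1, 8, 2, 7); Row gets 7.
- B → Player 2 plays W (best of 12, 6, 2, 6); Row gets 2.
Maximizing over 11, 7, 2, Row chooses T. Subgame-perfect outcome: (T, Z) with payoffs (11, 9).
Now find the simultaneous Nash equilibrium.
Row's best replies: W→M; X→B; Y→T; Z→T.
Player 2's best replies: T→Z; M→X; B→W.
The unique mutual best reply is (T, Z), giving (11, 9).
Sequential outcome (T, Z) coincides with the Nash profile (T, Z).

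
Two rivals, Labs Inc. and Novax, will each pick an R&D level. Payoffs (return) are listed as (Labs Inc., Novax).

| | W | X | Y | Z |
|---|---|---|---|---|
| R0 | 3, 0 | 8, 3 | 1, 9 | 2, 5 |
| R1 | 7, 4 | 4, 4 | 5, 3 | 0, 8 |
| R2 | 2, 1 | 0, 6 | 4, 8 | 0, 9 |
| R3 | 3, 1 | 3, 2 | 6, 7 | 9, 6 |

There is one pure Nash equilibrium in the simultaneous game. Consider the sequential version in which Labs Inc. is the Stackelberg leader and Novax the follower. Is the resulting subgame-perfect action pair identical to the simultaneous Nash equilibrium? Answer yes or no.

Solve by backward induction (Labs Inc. leads).
- R0: Novax compares 0, 3, 9, 5 and picks Y; Labs Inc. would get 1.
- R1: Novax compares 4, 4, 3, 8 and picks Z; Labs Inc. would get 0.
- R2: Novax compares 1, 6, 8, 9 and picks Z; Labs Inc. would get 0.
- R3: Novax compares 1, 2, 7, 6 and picks Y; Labs Inc. would get 6.
Maximizing over 1, 0, 0, 6, Labs Inc. chooses R3. Subgame-perfect outcome: (R3, Y) with payoffs (6, 7).
For the simultaneous game, intersect best replies.
Labs Inc.'s best replies: W→R1; X→R0; Y→R3; Z→R3.
Novax's best replies: R0→Y; R1→Z; R2→Z; R3→Y.
Only (R3, Y) has each player best-responding; Nash payoffs (6, 7).
Sequential outcome (R3, Y) coincides with the Nash profile (R3, Y).

yes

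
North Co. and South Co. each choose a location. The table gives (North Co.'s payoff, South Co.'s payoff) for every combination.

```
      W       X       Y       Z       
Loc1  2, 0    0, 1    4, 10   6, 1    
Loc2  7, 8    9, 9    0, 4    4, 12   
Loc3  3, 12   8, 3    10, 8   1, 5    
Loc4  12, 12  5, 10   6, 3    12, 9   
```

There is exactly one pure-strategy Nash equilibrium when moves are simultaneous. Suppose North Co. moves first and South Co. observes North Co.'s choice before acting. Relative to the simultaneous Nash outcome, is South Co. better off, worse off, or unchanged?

South Co. best-responds to each possible North Co. move:
- Loc1: BR = Y, leader payoff 4.
- Loc2: BR = Z, leader payoff 4.
- Loc3: BR = W, leader payoff 3.
- Loc4: BR = W, leader payoff 12.
North Co.'s induced payoffs are 4, 4, 3, 12, so North Co. commits to Loc4. Subgame-perfect outcome: (Loc4, W) with payoffs (12, 12).
Under simultaneous play:
North Co.'s best replies: W→Loc4; X→Loc2; Y→Loc3; Z→Loc4.
South Co.'s best replies: Loc1→Y; Loc2→Z; Loc3→W; Loc4→W.
The unique mutual best reply is (Loc4, W), giving (12, 12).
South Co. earns 12 sequentially versus 12 at the Nash outcome: unchanged.

unchanged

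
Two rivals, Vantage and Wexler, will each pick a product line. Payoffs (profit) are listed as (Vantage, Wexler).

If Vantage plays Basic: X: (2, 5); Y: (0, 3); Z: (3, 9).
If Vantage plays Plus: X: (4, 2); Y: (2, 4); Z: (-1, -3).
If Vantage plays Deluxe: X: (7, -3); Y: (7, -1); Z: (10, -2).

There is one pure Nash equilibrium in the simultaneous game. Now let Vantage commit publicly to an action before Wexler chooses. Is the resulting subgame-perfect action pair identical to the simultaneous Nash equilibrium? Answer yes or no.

yes

Solve by backward induction (Vantage leads).
- Basic: Wexler compares 5, 3, 9 and picks Z; Vantage would get 3.
- Plus: Wexler compares 2, 4, -3 and picks Y; Vantage would get 2.
- Deluxe: Wexler compares -3, -1, -2 and picks Y; Vantage would get 7.
Maximizing over 3, 2, 7, Vantage chooses Deluxe. Subgame-perfect outcome: (Deluxe, Y) with payoffs (7, -1).
Now find the simultaneous Nash equilibrium.
Vantage's best replies: X→Deluxe; Y→Deluxe; Z→Deluxe.
Wexler's best replies: Basic→Z; Plus→Y; Deluxe→Y.
The unique mutual best reply is (Deluxe, Y), giving (7, -1).
Sequential outcome (Deluxe, Y) coincides with the Nash profile (Deluxe, Y).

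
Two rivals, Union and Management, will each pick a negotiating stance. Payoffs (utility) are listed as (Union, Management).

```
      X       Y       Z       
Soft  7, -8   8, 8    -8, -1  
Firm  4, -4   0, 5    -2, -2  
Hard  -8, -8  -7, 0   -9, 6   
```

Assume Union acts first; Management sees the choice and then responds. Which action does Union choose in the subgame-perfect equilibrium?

Soft

Work backward from Management's decision.
- Soft: BR = Y, leader payoff 8.
- Firm: BR = Y, leader payoff 0.
- Hard: BR = Z, leader payoff -9.
Among 8, 0, -9, the best is 8 at Soft. Subgame-perfect outcome: (Soft, Y) with payoffs (8, 8).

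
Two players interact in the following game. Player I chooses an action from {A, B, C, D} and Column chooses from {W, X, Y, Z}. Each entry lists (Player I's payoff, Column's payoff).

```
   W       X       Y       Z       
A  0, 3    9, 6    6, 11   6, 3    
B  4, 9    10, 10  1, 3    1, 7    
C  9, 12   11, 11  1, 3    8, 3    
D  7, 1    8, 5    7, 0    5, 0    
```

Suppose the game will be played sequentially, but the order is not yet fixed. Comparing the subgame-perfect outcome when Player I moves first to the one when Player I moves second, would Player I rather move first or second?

If Player I leads: Column's best replies are A→Y, B→X, C→W, D→X; Player I's induced payoffs 6, 10, 9, 8; outcome (B, X), payoffs (10, 10).
If Column leads: Player I's best replies are W→C, X→C, Y→D, Z→C; Column's induced payoffs 12, 11, 0, 3; outcome (C, W), payoffs (9, 12).
Player I gets 10 moving first and 9 moving second, so Player I prefers to move first.

first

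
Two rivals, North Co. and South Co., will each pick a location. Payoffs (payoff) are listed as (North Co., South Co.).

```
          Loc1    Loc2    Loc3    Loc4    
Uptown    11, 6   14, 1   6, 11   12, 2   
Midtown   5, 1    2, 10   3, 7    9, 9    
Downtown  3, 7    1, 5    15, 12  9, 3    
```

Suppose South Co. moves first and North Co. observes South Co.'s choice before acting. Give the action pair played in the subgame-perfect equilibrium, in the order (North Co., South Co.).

(Downtown, Loc3)

Backward induction with South Co. moving first.
- Loc1: BR = Uptown, leader payoff 6.
- Loc2: BR = Uptown, leader payoff 1.
- Loc3: BR = Downtown, leader payoff 12.
- Loc4: BR = Uptown, leader payoff 2.
South Co.'s induced payoffs are 6, 1, 12, 2, so South Co. commits to Loc3. Subgame-perfect outcome: (Downtown, Loc3) with payoffs (15, 12).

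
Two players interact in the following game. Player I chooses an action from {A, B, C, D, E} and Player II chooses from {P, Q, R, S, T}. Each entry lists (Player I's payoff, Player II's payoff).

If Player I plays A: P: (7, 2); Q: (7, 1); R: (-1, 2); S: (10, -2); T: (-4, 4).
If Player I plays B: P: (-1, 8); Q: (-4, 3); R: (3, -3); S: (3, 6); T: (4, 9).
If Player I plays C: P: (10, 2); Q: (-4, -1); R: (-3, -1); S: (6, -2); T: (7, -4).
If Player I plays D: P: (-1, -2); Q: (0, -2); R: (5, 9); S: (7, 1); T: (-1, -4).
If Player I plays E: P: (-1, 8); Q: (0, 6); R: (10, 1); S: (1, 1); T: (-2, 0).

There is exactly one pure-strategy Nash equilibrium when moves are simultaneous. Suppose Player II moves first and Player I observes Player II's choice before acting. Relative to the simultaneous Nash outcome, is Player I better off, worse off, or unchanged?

Work backward from Player I's decision.
- P: BR = C, leader payoff 2.
- Q: BR = A, leader payoff 1.
- R: BR = E, leader payoff 1.
- S: BR = A, leader payoff -2.
- T: BR = C, leader payoff -4.
Player II's induced payoffs are 2, 1, 1, -2, -4, so Player II commits to P. Subgame-perfect outcome: (C, P) with payoffs (10, 2).
For the simultaneous game, intersect best replies.
Player I's best replies: P→C; Q→A; R→E; S→A; T→C.
Player II's best replies: A→T; B→T; C→P; D→R; E→P.
Only (C, P) has each player best-responding; Nash payoffs (10, 2).
Player I earns 10 sequentially versus 10 at the Nash outcome: unchanged.

unchanged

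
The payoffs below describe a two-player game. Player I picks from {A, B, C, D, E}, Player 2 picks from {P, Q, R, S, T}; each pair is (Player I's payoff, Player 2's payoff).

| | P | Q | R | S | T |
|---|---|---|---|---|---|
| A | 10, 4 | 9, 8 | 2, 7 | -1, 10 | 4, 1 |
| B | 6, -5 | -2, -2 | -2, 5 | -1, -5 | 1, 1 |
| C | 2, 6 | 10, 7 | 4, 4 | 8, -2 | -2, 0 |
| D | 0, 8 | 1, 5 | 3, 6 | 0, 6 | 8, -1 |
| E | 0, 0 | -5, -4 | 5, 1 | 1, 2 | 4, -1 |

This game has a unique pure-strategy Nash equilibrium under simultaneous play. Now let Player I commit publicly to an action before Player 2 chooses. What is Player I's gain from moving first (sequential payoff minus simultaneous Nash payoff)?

Backward induction with Player I moving first.
- A → Player 2 plays S (best of 4, 8, 7, 10, 1); Player I gets -1.
- B → Player 2 plays R (best of -5, -2, 5, -5, 1); Player I gets -2.
- C → Player 2 plays Q (best of 6, 7, 4, -2, 0); Player I gets 10.
- D → Player 2 plays P (best of 8, 5, 6, 6, -1); Player I gets 0.
- E → Player 2 plays S (best of 0, -4, 1, 2, -1); Player I gets 1.
Maximizing over -1, -2, 10, 0, 1, Player I chooses C. Subgame-perfect outcome: (C, Q) with payoffs (10, 7).
For the simultaneous game, intersect best replies.
Player I's best replies: P→A; Q→C; R→E; S→C; T→D.
Player 2's best replies: A→S; B→R; C→Q; D→P; E→S.
The unique mutual best reply is (C, Q), giving (10, 7).
Player I's commitment gain: 10 − 10 = 0.

0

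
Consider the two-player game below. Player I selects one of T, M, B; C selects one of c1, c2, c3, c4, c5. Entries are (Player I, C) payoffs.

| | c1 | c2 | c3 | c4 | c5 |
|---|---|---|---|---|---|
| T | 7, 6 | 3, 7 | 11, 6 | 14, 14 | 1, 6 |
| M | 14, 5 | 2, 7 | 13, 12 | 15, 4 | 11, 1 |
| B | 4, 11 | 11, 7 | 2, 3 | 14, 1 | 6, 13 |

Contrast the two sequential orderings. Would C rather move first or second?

second

If Player I leads: C's best replies are T→c4, M→c3, B→c5; Player I's induced payoffs 14, 13, 6; outcome (T, c4), payoffs (14, 14).
If C leads: Player I's best replies are c1→M, c2→B, c3→M, c4→M, c5→M; C's induced payoffs 5, 7, 12, 4, 1; outcome (M, c3), payoffs (13, 12).
C gets 12 moving first and 14 moving second, so C prefers to move second.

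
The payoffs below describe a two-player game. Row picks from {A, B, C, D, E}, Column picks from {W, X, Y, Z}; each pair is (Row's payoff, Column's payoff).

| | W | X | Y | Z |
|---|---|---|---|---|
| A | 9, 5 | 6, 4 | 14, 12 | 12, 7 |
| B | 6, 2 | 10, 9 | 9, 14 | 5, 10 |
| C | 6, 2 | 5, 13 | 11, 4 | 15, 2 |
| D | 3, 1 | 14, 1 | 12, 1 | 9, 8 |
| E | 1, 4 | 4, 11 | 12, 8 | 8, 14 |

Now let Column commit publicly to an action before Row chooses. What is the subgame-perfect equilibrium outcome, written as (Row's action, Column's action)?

Row best-responds to each possible Column move:
- W: Row compares 9, 6, 6, 3, 1 and picks A; Column would get 5.
- X: Row compares 6, 10, 5, 14, 4 and picks D; Column would get 1.
- Y: Row compares 14, 9, 11, 12, 12 and picks A; Column would get 12.
- Z: Row compares 12, 5, 15, 9, 8 and picks C; Column would get 2.
Column's induced payoffs are 5, 1, 12, 2, so Column commits to Y. Subgame-perfect outcome: (A, Y) with payoffs (14, 12).

(A, Y)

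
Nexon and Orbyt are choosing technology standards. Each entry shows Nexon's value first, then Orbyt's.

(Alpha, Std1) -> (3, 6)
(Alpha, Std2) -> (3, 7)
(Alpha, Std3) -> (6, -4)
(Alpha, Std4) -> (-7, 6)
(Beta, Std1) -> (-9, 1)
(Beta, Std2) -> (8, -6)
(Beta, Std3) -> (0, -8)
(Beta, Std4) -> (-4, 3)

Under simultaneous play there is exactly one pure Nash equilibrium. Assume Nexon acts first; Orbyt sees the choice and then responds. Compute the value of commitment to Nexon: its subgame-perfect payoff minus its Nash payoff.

7

Orbyt best-responds to each possible Nexon move:
- Alpha → Orbyt plays Std2 (best of 6, 7, -4, 6); Nexon gets 3.
- Beta → Orbyt plays Std4 (best of 1, -6, -8, 3); Nexon gets -4.
Among 3, -4, the best is 3 at Alpha. Subgame-perfect outcome: (Alpha, Std2) with payoffs (3, 7).
Under simultaneous play:
Nexon's best replies: Std1→Alpha; Std2→Beta; Std3→Alpha; Std4→Beta.
Orbyt's best replies: Alpha→Std2; Beta→Std4.
Only (Beta, Std4) has each player best-responding; Nash payoffs (-4, 3).
Nexon's commitment gain: 3 − -4 = 7.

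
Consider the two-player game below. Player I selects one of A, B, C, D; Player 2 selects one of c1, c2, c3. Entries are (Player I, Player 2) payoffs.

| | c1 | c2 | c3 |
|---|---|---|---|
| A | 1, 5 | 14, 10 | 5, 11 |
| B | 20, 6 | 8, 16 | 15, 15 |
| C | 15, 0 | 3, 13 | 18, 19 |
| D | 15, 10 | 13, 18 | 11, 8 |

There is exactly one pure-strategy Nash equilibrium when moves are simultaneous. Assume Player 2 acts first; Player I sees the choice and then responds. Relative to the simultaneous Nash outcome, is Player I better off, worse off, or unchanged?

Solve by backward induction (Player 2 leads).
- c1 → Player I plays B (best of 1, 20, 15, 15); Player 2 gets 6.
- c2 → Player I plays A (best of 14, 8, 3, 13); Player 2 gets 10.
- c3 → Player I plays C (best of 5, 15, 18, 11); Player 2 gets 19.
Maximizing over 6, 10, 19, Player 2 chooses c3. Subgame-perfect outcome: (C, c3) with payoffs (18, 19).
For the simultaneous game, intersect best replies.
Player I's best replies: c1→B; c2→A; c3→C.
Player 2's best replies: A→c3; B→c2; C→c3; D→c2.
Only (C, c3) has each player best-responding; Nash payoffs (18, 19).
Player I earns 18 sequentially versus 18 at the Nash outcome: unchanged.

unchanged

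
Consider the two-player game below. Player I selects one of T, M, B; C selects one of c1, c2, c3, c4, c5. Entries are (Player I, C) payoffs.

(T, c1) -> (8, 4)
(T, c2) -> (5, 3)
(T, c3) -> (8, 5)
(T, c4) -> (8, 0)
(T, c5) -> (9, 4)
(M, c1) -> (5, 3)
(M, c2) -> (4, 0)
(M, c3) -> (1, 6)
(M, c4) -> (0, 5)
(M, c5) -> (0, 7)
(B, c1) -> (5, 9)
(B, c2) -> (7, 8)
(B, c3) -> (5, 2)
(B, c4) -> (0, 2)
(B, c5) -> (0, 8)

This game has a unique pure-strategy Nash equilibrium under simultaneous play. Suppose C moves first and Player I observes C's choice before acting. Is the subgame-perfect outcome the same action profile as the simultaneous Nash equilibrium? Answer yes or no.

Work backward from Player I's decision.
- c1: BR = T, leader payoff 4.
- c2: BR = B, leader payoff 8.
- c3: BR = T, leader payoff 5.
- c4: BR = T, leader payoff 0.
- c5: BR = T, leader payoff 4.
Among 4, 8, 5, 0, 4, the best is 8 at c2. Subgame-perfect outcome: (B, c2) with payoffs (7, 8).
Now find the simultaneous Nash equilibrium.
Player I's best replies: c1→T; c2→B; c3→T; c4→T; c5→T.
C's best replies: T→c3; M→c5; B→c1.
Only (T, c3) has each player best-responding; Nash payoffs (8, 5).
Sequential outcome (B, c2) differs from the Nash profile (T, c3).

no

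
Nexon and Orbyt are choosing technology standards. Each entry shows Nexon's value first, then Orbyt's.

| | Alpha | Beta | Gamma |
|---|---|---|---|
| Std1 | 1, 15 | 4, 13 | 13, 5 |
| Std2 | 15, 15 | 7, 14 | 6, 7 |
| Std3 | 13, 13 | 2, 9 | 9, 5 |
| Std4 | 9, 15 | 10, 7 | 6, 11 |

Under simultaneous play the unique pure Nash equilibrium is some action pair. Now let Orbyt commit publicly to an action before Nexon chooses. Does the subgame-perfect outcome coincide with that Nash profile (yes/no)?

Nexon best-responds to each possible Orbyt move:
- Alpha: Nexon compares 1, 15, 13, 9 and picks Std2; Orbyt would get 15.
- Beta: Nexon compares 4, 7, 2, 10 and picks Std4; Orbyt would get 7.
- Gamma: Nexon compares 13, 6, 9, 6 and picks Std1; Orbyt would get 5.
Among 15, 7, 5, the best is 15 at Alpha. Subgame-perfect outcome: (Std2, Alpha) with payoffs (15, 15).
Now find the simultaneous Nash equilibrium.
Nexon's best replies: Alpha→Std2; Beta→Std4; Gamma→Std1.
Orbyt's best replies: Std1→Alpha; Std2→Alpha; Std3→Alpha; Std4→Alpha.
The unique mutual best reply is (Std2, Alpha), giving (15, 15).
Sequential outcome (Std2, Alpha) coincides with the Nash profile (Std2, Alpha).

yes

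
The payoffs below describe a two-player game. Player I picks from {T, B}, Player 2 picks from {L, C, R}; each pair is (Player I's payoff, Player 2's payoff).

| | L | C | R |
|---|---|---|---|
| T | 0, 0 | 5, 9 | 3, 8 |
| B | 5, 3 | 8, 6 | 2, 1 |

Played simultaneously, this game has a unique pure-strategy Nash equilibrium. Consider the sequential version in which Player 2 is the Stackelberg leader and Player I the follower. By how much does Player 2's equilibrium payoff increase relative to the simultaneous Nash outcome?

Backward induction with Player 2 moving first.
- L: BR = B, leader payoff 3.
- C: BR = B, leader payoff 6.
- R: BR = T, leader payoff 8.
Player 2's induced payoffs are 3, 6, 8, so Player 2 commits to R. Subgame-perfect outcome: (T, R) with payoffs (3, 8).
Now find the simultaneous Nash equilibrium.
Player I's best replies: L→B; C→B; R→T.
Player 2's best replies: T→C; B→C.
The unique mutual best reply is (B, C), giving (8, 6).
Player 2's commitment gain: 8 − 6 = 2.

2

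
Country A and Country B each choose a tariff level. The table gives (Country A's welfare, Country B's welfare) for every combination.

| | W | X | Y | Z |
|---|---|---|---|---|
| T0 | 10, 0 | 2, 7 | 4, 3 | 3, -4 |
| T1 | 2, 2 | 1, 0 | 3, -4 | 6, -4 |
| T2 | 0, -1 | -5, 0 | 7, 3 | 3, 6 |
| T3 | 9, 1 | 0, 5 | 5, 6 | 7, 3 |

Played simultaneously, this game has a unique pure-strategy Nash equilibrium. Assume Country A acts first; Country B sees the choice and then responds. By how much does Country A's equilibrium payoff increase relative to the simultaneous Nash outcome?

3

Country B best-responds to each possible Country A move:
- T0 → Country B plays X (best of 0, 7, 3, -4); Country A gets 2.
- T1 → Country B plays W (best of 2, 0, -4, -4); Country A gets 2.
- T2 → Country B plays Z (best of -1, 0, 3, 6); Country A gets 3.
- T3 → Country B plays Y (best of 1, 5, 6, 3); Country A gets 5.
Among 2, 2, 3, 5, the best is 5 at T3. Subgame-perfect outcome: (T3, Y) with payoffs (5, 6).
Under simultaneous play:
Country A's best replies: W→T0; X→T0; Y→T2; Z→T3.
Country B's best replies: T0→X; T1→W; T2→Z; T3→Y.
Only (T0, X) has each player best-responding; Nash payoffs (2, 7).
Country A's commitment gain: 5 − 2 = 3.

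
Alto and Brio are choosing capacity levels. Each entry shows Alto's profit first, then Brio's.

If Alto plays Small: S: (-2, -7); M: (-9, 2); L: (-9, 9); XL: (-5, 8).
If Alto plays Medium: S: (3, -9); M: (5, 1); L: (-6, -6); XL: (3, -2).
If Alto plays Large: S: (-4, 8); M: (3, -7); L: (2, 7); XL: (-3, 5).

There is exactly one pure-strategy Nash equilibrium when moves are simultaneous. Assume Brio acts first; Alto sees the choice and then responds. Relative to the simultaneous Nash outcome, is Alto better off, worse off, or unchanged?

Work backward from Alto's decision.
- S: BR = Medium, leader payoff -9.
- M: BR = Medium, leader payoff 1.
- L: BR = Large, leader payoff 7.
- XL: BR = Medium, leader payoff -2.
Maximizing over -9, 1, 7, -2, Brio chooses L. Subgame-perfect outcome: (Large, L) with payoffs (2, 7).
Under simultaneous play:
Alto's best replies: S→Medium; M→Medium; L→Large; XL→Medium.
Brio's best replies: Small→L; Medium→M; Large→S.
The unique mutual best reply is (Medium, M), giving (5, 1).
Alto earns 2 sequentially versus 5 at the Nash outcome: worse off.

worse off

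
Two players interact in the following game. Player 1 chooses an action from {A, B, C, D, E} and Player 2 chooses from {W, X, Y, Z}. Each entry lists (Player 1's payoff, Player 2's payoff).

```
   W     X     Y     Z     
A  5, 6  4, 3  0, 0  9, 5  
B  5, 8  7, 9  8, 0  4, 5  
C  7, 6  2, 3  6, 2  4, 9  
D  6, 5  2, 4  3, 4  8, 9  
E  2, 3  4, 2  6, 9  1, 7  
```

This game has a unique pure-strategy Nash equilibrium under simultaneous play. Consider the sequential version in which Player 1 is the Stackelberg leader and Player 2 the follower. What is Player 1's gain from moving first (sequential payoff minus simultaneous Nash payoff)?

Backward induction with Player 1 moving first.
- A → Player 2 plays W (best of 6, 3, 0, 5); Player 1 gets 5.
- B → Player 2 plays X (best of 8, 9, 0, 5); Player 1 gets 7.
- C → Player 2 plays Z (best of 6, 3, 2, 9); Player 1 gets 4.
- D → Player 2 plays Z (best of 5, 4, 4, 9); Player 1 gets 8.
- E → Player 2 plays Y (best of 3, 2, 9, 7); Player 1 gets 6.
Maximizing over 5, 7, 4, 8, 6, Player 1 chooses D. Subgame-perfect outcome: (D, Z) with payoffs (8, 9).
Under simultaneous play:
Player 1's best replies: W→C; X→B; Y→B; Z→A.
Player 2's best replies: A→W; B→X; C→Z; D→Z; E→Y.
The unique mutual best reply is (B, X), giving (7, 9).
Player 1's commitment gain: 8 − 7 = 1.

1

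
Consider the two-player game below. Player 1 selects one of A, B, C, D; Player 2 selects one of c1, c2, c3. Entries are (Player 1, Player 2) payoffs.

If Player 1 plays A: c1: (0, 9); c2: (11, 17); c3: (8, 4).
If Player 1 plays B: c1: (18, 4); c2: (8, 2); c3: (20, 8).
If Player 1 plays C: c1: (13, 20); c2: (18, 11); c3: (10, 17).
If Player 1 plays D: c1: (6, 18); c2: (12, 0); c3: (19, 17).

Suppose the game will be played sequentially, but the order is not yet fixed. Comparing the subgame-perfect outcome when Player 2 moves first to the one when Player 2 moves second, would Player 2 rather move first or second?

If Player 1 leads: Player 2's best replies are A→c2, B→c3, C→c1, D→c1; Player 1's induced payoffs 11, 20, 13, 6; outcome (B, c3), payoffs (20, 8).
If Player 2 leads: Player 1's best replies are c1→B, c2→C, c3→B; Player 2's induced payoffs 4, 11, 8; outcome (C, c2), payoffs (18, 11).
Player 2 gets 11 moving first and 8 moving second, so Player 2 prefers to move first.

first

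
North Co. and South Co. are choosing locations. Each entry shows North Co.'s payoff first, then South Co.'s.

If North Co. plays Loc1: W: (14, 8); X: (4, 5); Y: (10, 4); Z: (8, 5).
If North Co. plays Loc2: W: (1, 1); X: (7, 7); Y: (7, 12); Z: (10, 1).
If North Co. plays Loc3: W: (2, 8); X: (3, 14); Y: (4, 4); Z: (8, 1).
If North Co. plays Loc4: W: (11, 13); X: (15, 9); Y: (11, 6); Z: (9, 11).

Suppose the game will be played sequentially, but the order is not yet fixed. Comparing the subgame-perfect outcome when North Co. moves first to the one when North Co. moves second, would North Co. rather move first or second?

second

If North Co. leads: South Co.'s best replies are Loc1→W, Loc2→Y, Loc3→X, Loc4→W; North Co.'s induced payoffs 14, 7, 3, 11; outcome (Loc1, W), payoffs (14, 8).
If South Co. leads: North Co.'s best replies are W→Loc1, X→Loc4, Y→Loc4, Z→Loc2; South Co.'s induced payoffs 8, 9, 6, 1; outcome (Loc4, X), payoffs (15, 9).
North Co. gets 14 moving first and 15 moving second, so North Co. prefers to move second.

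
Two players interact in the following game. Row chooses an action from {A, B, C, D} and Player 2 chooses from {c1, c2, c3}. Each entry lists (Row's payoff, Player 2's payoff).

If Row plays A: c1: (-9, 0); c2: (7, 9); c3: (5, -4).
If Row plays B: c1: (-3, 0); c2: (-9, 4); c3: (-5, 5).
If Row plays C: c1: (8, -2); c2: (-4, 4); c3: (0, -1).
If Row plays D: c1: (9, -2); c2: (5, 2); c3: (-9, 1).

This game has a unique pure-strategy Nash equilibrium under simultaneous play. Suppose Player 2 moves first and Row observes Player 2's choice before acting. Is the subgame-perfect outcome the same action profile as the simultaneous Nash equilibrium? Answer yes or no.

yes

Solve by backward induction (Player 2 leads).
- c1: Row compares -9, -3, 8, 9 and picks D; Player 2 would get -2.
- c2: Row compares 7, -9, -4, 5 and picks A; Player 2 would get 9.
- c3: Row compares 5, -5, 0, -9 and picks A; Player 2 would get -4.
Among -2, 9, -4, the best is 9 at c2. Subgame-perfect outcome: (A, c2) with payoffs (7, 9).
Under simultaneous play:
Row's best replies: c1→D; c2→A; c3→A.
Player 2's best replies: A→c2; B→c3; C→c2; D→c2.
The unique mutual best reply is (A, c2), giving (7, 9).
Sequential outcome (A, c2) coincides with the Nash profile (A, c2).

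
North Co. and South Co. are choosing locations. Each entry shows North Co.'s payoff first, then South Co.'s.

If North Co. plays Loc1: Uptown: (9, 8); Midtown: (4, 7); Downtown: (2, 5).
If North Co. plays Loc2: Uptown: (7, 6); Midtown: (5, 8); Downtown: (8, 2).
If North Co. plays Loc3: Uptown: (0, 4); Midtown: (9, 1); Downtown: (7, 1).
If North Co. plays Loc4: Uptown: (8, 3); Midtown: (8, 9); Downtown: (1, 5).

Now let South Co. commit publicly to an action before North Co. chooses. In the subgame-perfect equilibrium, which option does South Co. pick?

Work backward from North Co.'s decision.
- Uptown: North Co. compares 9, 7, 0, 8 and picks Loc1; South Co. would get 8.
- Midtown: North Co. compares 4, 5, 9, 8 and picks Loc3; South Co. would get 1.
- Downtown: North Co. compares 2, 8, 7, 1 and picks Loc2; South Co. would get 2.
South Co.'s induced payoffs are 8, 1, 2, so South Co. commits to Uptown. Subgame-perfect outcome: (Loc1, Uptown) with payoffs (9, 8).

Uptown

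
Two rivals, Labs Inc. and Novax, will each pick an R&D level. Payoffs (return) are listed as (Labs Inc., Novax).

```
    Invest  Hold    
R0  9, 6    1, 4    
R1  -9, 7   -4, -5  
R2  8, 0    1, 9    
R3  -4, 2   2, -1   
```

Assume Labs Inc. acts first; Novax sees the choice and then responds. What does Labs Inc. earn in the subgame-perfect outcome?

9

Backward induction with Labs Inc. moving first.
- R0: BR = Invest, leader payoff 9.
- R1: BR = Invest, leader payoff -9.
- R2: BR = Hold, leader payoff 1.
- R3: BR = Invest, leader payoff -4.
Among 9, -9, 1, -4, the best is 9 at R0. Subgame-perfect outcome: (R0, Invest) with payoffs (9, 6).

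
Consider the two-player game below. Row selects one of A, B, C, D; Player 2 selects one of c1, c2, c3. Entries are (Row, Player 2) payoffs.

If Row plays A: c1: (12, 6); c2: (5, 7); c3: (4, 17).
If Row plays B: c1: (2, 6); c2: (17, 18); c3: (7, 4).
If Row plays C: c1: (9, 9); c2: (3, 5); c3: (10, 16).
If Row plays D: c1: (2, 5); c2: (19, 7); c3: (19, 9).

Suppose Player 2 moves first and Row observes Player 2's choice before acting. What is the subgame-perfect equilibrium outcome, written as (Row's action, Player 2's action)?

(D, c3)

Work backward from Row's decision.
- c1 → Row plays A (best of 12, 2, 9, 2); Player 2 gets 6.
- c2 → Row plays D (best of 5, 17, 3, 19); Player 2 gets 7.
- c3 → Row plays D (best of 4, 7, 10, 19); Player 2 gets 9.
Player 2's induced payoffs are 6, 7, 9, so Player 2 commits to c3. Subgame-perfect outcome: (D, c3) with payoffs (19, 9).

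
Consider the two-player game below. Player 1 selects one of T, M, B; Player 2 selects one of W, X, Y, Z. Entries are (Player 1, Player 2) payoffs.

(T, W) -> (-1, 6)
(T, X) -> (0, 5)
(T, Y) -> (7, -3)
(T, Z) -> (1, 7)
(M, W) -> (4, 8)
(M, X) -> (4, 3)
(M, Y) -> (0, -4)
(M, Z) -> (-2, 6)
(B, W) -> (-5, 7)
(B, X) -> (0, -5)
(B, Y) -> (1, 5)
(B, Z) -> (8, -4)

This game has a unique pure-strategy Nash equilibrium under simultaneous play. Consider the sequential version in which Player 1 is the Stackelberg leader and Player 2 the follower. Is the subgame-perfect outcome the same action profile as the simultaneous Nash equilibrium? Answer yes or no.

yes

Backward induction with Player 1 moving first.
- T → Player 2 plays Z (best of 6, 5, -3, 7); Player 1 gets 1.
- M → Player 2 plays W (best of 8, 3, -4, 6); Player 1 gets 4.
- B → Player 2 plays W (best of 7, -5, 5, -4); Player 1 gets -5.
Maximizing over 1, 4, -5, Player 1 chooses M. Subgame-perfect outcome: (M, W) with payoffs (4, 8).
For the simultaneous game, intersect best replies.
Player 1's best replies: W→M; X→M; Y→T; Z→B.
Player 2's best replies: T→Z; M→W; B→W.
The unique mutual best reply is (M, W), giving (4, 8).
Sequential outcome (M, W) coincides with the Nash profile (M, W).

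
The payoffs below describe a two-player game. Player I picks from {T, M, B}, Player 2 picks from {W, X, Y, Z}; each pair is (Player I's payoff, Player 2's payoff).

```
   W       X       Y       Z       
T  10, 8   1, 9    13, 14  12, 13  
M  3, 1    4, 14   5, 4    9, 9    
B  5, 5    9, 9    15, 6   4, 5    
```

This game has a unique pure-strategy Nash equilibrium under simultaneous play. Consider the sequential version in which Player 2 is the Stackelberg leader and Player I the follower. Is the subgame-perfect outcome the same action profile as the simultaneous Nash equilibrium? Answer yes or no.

no

Solve by backward induction (Player 2 leads).
- W → Player I plays T (best of 10, 3, 5); Player 2 gets 8.
- X → Player I plays B (best of 1, 4, 9); Player 2 gets 9.
- Y → Player I plays B (best of 13, 5, 15); Player 2 gets 6.
- Z → Player I plays T (best of 12, 9, 4); Player 2 gets 13.
Maximizing over 8, 9, 6, 13, Player 2 chooses Z. Subgame-perfect outcome: (T, Z) with payoffs (12, 13).
Under simultaneous play:
Player I's best replies: W→T; X→B; Y→B; Z→T.
Player 2's best replies: T→Y; M→X; B→X.
The unique mutual best reply is (B, X), giving (9, 9).
Sequential outcome (T, Z) differs from the Nash profile (B, X).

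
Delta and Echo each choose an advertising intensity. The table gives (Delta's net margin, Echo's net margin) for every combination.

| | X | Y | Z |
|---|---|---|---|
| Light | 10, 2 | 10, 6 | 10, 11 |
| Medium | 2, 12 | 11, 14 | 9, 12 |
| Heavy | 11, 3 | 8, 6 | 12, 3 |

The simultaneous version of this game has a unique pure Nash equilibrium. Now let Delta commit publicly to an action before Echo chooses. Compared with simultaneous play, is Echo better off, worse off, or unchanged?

unchanged

Work backward from Echo's decision.
- Light: BR = Z, leader payoff 10.
- Medium: BR = Y, leader payoff 11.
- Heavy: BR = Y, leader payoff 8.
Among 10, 11, 8, the best is 11 at Medium. Subgame-perfect outcome: (Medium, Y) with payoffs (11, 14).
For the simultaneous game, intersect best replies.
Delta's best replies: X→Heavy; Y→Medium; Z→Heavy.
Echo's best replies: Light→Z; Medium→Y; Heavy→Y.
Only (Medium, Y) has each player best-responding; Nash payoffs (11, 14).
Echo earns 14 sequentially versus 14 at the Nash outcome: unchanged.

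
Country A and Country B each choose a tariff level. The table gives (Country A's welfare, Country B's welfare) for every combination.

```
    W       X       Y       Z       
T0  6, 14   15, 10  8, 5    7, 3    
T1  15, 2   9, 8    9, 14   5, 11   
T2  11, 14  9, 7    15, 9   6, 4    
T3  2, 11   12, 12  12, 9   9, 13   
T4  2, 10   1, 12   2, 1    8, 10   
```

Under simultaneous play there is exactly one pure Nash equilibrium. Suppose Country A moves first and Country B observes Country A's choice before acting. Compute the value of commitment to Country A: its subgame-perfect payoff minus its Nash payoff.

Backward induction with Country A moving first.
- T0: BR = W, leader payoff 6.
- T1: BR = Y, leader payoff 9.
- T2: BR = W, leader payoff 11.
- T3: BR = Z, leader payoff 9.
- T4: BR = X, leader payoff 1.
Country A's induced payoffs are 6, 9, 11, 9, 1, so Country A commits to T2. Subgame-perfect outcome: (T2, W) with payoffs (11, 14).
Under simultaneous play:
Country A's best replies: W→T1; X→T0; Y→T2; Z→T3.
Country B's best replies: T0→W; T1→Y; T2→W; T3→Z; T4→X.
The unique mutual best reply is (T3, Z), giving (9, 13).
Country A's commitment gain: 11 − 9 = 2.

2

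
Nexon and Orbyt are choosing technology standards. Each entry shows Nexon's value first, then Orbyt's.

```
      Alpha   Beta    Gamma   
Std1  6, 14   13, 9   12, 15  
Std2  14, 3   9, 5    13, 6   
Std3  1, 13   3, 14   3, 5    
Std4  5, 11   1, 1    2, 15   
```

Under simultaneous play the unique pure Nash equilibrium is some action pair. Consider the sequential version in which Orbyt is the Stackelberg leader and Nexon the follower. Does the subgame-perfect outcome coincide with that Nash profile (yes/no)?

Nexon best-responds to each possible Orbyt move:
- Alpha → Nexon plays Std2 (best of 6, 14, 1, 5); Orbyt gets 3.
- Beta → Nexon plays Std1 (best of 13, 9, 3, 1); Orbyt gets 9.
- Gamma → Nexon plays Std2 (best of 12, 13, 3, 2); Orbyt gets 6.
Maximizing over 3, 9, 6, Orbyt chooses Beta. Subgame-perfect outcome: (Std1, Beta) with payoffs (13, 9).
Now find the simultaneous Nash equilibrium.
Nexon's best replies: Alpha→Std2; Beta→Std1; Gamma→Std2.
Orbyt's best replies: Std1→Gamma; Std2→Gamma; Std3→Beta; Std4→Gamma.
The unique mutual best reply is (Std2, Gamma), giving (13, 6).
Sequential outcome (Std1, Beta) differs from the Nash profile (Std2, Gamma).

no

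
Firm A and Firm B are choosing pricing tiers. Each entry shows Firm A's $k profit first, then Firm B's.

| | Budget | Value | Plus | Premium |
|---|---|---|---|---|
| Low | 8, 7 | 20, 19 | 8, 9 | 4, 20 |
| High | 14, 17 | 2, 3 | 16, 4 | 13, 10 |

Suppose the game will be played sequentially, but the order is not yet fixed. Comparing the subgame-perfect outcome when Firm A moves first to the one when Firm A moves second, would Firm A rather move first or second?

If Firm A leads: Firm B's best replies are Low→Premium, High→Budget; Firm A's induced payoffs 4, 14; outcome (High, Budget), payoffs (14, 17).
If Firm B leads: Firm A's best replies are Budget→High, Value→Low, Plus→High, Premium→High; Firm B's induced payoffs 17, 19, 4, 10; outcome (Low, Value), payoffs (20, 19).
Firm A gets 14 moving first and 20 moving second, so Firm A prefers to move second.

second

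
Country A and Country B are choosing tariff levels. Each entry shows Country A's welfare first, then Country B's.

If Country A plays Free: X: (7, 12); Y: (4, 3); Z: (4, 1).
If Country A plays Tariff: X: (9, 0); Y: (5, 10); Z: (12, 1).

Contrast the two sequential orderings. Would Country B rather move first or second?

If Country A leads: Country B's best replies are Free→X, Tariff→Y; Country A's induced payoffs 7, 5; outcome (Free, X), payoffs (7, 12).
If Country B leads: Country A's best replies are X→Tariff, Y→Tariff, Z→Tariff; Country B's induced payoffs 0, 10, 1; outcome (Tariff, Y), payoffs (5, 10).
Country B gets 10 moving first and 12 moving second, so Country B prefers to move second.

second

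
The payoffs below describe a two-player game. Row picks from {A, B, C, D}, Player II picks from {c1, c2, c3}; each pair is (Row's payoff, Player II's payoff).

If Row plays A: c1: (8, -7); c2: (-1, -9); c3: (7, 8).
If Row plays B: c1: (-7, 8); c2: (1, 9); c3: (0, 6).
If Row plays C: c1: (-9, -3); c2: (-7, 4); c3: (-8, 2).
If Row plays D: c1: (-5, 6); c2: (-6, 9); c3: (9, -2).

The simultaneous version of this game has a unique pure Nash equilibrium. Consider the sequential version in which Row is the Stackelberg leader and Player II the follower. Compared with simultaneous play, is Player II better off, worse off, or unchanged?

worse off

Solve by backward induction (Row leads).
- A: BR = c3, leader payoff 7.
- B: BR = c2, leader payoff 1.
- C: BR = c2, leader payoff -7.
- D: BR = c2, leader payoff -6.
Among 7, 1, -7, -6, the best is 7 at A. Subgame-perfect outcome: (A, c3) with payoffs (7, 8).
Now find the simultaneous Nash equilibrium.
Row's best replies: c1→A; c2→B; c3→D.
Player II's best replies: A→c3; B→c2; C→c2; D→c2.
Only (B, c2) has each player best-responding; Nash payoffs (1, 9).
Player II earns 8 sequentially versus 9 at the Nash outcome: worse off.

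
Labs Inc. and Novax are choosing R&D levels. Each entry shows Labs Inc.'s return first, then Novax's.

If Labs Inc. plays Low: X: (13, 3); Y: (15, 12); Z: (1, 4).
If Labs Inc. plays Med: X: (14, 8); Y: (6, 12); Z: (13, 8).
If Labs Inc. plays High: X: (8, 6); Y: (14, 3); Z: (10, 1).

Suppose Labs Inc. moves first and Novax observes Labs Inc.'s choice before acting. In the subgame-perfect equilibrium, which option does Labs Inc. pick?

Low

Novax best-responds to each possible Labs Inc. move:
- Low: Novax compares 3, 12, 4 and picks Y; Labs Inc. would get 15.
- Med: Novax compares 8, 12, 8 and picks Y; Labs Inc. would get 6.
- High: Novax compares 6, 3, 1 and picks X; Labs Inc. would get 8.
Labs Inc.'s induced payoffs are 15, 6, 8, so Labs Inc. commits to Low. Subgame-perfect outcome: (Low, Y) with payoffs (15, 12).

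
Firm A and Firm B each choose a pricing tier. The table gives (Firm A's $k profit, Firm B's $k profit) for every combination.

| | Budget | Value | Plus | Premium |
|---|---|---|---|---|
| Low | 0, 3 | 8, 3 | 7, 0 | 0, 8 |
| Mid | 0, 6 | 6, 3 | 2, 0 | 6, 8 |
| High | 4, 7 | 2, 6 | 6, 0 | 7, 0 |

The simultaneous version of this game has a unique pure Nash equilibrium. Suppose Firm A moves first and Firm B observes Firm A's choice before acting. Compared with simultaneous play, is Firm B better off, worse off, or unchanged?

better off

Solve by backward induction (Firm A leads).
- Low → Firm B plays Premium (best of 3, 3, 0, 8); Firm A gets 0.
- Mid → Firm B plays Premium (best of 6, 3, 0, 8); Firm A gets 6.
- High → Firm B plays Budget (best of 7, 6, 0, 0); Firm A gets 4.
Maximizing over 0, 6, 4, Firm A chooses Mid. Subgame-perfect outcome: (Mid, Premium) with payoffs (6, 8).
For the simultaneous game, intersect best replies.
Firm A's best replies: Budget→High; Value→Low; Plus→Low; Premium→High.
Firm B's best replies: Low→Premium; Mid→Premium; High→Budget.
Only (High, Budget) has each player best-responding; Nash payoffs (4, 7).
Firm B earns 8 sequentially versus 7 at the Nash outcome: better off.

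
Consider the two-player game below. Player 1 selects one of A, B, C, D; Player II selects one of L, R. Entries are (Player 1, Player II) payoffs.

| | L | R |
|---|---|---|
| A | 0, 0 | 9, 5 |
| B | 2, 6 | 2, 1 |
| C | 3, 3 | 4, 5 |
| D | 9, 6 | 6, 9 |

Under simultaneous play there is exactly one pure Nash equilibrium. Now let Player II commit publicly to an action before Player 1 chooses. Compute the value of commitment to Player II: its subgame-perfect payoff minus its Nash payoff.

Backward induction with Player II moving first.
- L → Player 1 plays D (best of 0, 2, 3, 9); Player II gets 6.
- R → Player 1 plays A (best of 9, 2, 4, 6); Player II gets 5.
Maximizing over 6, 5, Player II chooses L. Subgame-perfect outcome: (D, L) with payoffs (9, 6).
Under simultaneous play:
Player 1's best replies: L→D; R→A.
Player II's best replies: A→R; B→L; C→R; D→R.
The unique mutual best reply is (A, R), giving (9, 5).
Player II's commitment gain: 6 − 5 = 1.

1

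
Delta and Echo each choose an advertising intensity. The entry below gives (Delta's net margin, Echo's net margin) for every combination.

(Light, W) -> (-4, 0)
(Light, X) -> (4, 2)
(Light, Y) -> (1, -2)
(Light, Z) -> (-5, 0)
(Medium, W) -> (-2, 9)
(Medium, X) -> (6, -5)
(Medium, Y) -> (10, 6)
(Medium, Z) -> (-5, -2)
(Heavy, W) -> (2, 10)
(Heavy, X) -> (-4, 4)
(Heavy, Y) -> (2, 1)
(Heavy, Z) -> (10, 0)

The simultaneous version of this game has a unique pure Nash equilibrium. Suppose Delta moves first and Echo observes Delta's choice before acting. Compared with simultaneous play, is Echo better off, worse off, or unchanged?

Echo best-responds to each possible Delta move:
- Light: BR = X, leader payoff 4.
- Medium: BR = W, leader payoff -2.
- Heavy: BR = W, leader payoff 2.
Among 4, -2, 2, the best is 4 at Light. Subgame-perfect outcome: (Light, X) with payoffs (4, 2).
For the simultaneous game, intersect best replies.
Delta's best replies: W→Heavy; X→Medium; Y→Medium; Z→Heavy.
Echo's best replies: Light→X; Medium→W; Heavy→W.
Only (Heavy, W) has each player best-responding; Nash payoffs (2, 10).
Echo earns 2 sequentially versus 10 at the Nash outcome: worse off.

worse off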